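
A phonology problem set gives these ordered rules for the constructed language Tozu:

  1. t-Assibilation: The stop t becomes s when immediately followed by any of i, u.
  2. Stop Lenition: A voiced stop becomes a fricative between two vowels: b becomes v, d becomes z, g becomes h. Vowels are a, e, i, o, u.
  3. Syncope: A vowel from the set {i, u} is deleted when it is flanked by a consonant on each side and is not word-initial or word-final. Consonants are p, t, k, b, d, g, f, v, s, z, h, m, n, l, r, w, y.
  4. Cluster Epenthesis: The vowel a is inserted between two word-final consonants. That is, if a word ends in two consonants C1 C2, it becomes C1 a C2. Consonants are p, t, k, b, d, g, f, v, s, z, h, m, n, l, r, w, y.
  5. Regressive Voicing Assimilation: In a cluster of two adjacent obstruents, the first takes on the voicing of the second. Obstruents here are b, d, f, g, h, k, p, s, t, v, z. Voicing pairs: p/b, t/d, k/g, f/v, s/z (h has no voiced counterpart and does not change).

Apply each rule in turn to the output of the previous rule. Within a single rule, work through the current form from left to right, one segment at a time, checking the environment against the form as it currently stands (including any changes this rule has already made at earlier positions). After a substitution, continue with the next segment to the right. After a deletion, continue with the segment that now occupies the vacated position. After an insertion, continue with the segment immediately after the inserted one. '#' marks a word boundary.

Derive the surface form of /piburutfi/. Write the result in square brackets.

[bvrtfi]

1 t-Assibilation: no change — [piburutfi]
2 Stop Lenition: [piburutfi] → [pivurutfi]
3 Syncope: [pivurutfi] → [pvrtfi]
4 Cluster Epenthesis: no change — [pvrtfi]
5 Regressive Voicing Assimilation: [pvrtfi] → [bvrtfi]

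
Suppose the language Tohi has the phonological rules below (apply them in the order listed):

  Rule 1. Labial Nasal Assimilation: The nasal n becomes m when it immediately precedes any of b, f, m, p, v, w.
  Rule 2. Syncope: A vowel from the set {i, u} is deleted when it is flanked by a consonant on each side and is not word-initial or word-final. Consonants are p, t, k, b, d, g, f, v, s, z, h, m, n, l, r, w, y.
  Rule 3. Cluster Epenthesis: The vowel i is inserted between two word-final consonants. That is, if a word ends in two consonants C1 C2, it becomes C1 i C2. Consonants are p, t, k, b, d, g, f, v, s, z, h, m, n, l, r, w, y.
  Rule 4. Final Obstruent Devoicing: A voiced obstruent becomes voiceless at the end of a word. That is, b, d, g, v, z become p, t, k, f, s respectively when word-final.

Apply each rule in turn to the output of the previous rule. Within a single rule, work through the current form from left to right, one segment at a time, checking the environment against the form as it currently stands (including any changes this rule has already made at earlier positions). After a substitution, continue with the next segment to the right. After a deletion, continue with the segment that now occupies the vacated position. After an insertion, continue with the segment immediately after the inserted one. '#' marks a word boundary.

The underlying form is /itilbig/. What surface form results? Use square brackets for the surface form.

Rule 1 Labial Nasal Assimilation: no change — [itilbig]
Rule 2 Syncope: [itilbig] → [itlbg]
Rule 3 Cluster Epenthesis: [itlbg] → [itlbig]
Rule 4 Final Obstruent Devoicing: [itlbig] → [itlbik]

[itlbik]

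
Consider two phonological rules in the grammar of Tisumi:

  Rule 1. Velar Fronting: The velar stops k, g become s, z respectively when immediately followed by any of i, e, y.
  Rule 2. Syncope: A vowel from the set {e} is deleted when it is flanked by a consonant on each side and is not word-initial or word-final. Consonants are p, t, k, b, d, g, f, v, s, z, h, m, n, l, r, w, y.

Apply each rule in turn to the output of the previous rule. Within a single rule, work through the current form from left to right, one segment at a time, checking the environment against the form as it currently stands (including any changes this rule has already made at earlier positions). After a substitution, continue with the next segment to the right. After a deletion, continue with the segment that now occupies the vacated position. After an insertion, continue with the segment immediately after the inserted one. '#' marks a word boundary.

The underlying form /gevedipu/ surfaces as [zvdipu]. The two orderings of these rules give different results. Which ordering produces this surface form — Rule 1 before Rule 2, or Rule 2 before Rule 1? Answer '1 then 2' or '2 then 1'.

1 then 2

Order 1 then 2:
  1 Velar Fronting: [gevedipu] → [zevedipu]
  2 Syncope: [zevedipu] → [zvdipu]
  result: [zvdipu]
Order 2 then 1:
  2 Syncope: [gevedipu] → [gvdipu]
  1 Velar Fronting: no change — [gvdipu]
  result: [gvdipu]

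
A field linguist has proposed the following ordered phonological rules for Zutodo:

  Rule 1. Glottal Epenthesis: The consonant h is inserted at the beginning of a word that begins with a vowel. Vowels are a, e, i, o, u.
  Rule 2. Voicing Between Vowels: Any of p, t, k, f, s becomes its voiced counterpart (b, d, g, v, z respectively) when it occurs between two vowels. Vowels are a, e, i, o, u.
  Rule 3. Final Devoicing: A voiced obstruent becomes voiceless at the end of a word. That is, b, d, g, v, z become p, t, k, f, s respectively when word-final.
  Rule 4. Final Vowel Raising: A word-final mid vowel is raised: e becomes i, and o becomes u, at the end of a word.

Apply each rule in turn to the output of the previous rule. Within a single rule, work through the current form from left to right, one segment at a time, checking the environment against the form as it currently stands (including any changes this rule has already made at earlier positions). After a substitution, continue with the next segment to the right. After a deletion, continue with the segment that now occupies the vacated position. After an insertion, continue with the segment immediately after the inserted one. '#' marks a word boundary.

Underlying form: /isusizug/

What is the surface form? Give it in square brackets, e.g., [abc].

[hizuzizuk]

Rule 1 Glottal Epenthesis: [isusizug] → [hisusizug]
Rule 2 Voicing Between Vowels: [hisusizug] → [hizuzizug]
Rule 3 Final Devoicing: [hizuzizug] → [hizuzizuk]
Rule 4 Final Vowel Raising: no change — [hizuzizuk]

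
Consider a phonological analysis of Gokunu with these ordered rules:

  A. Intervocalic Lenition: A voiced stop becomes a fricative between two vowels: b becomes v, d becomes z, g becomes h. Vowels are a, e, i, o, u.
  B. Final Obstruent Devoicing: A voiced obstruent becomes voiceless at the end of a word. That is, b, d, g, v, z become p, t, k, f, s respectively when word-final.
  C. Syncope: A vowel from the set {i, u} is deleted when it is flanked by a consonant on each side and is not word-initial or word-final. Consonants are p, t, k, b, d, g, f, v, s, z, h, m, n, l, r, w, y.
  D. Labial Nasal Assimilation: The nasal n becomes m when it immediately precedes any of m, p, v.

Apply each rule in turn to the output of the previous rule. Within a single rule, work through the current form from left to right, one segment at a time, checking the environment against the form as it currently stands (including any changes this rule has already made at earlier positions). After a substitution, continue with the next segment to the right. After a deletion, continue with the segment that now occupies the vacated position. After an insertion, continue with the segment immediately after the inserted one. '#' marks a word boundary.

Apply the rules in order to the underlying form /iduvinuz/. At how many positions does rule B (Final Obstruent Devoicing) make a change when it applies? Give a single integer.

A Intervocalic Lenition: [iduvinuz] → [izuvinuz]
B Final Obstruent Devoicing: [izuvinuz] → [izuvinus]
C Syncope: [izuvinus] → [izvns]
D Labial Nasal Assimilation: no change — [izvns]
Rule B changed 1 position(s).

1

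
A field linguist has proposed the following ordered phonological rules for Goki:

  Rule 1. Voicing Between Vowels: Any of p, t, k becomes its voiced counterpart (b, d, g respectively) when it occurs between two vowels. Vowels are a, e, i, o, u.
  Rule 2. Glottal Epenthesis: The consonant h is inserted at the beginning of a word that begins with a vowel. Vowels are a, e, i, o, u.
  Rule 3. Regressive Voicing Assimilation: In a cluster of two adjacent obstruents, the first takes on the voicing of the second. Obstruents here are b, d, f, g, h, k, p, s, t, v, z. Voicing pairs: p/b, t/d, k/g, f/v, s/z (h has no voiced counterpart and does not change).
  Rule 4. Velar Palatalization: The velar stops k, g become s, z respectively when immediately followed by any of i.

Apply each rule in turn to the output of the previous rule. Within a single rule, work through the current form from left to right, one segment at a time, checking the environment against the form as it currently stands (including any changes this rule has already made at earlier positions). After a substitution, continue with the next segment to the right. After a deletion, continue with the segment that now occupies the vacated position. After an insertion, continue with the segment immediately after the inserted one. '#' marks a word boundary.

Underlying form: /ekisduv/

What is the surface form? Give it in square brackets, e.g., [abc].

[hezizduv]

Rule 1 Voicing Between Vowels: [ekisduv] → [egisduv]
Rule 2 Glottal Epenthesis: [egisduv] → [hegisduv]
Rule 3 Regressive Voicing Assimilation: [hegisduv] → [hegizduv]
Rule 4 Velar Palatalization: [hegizduv] → [hezizduv]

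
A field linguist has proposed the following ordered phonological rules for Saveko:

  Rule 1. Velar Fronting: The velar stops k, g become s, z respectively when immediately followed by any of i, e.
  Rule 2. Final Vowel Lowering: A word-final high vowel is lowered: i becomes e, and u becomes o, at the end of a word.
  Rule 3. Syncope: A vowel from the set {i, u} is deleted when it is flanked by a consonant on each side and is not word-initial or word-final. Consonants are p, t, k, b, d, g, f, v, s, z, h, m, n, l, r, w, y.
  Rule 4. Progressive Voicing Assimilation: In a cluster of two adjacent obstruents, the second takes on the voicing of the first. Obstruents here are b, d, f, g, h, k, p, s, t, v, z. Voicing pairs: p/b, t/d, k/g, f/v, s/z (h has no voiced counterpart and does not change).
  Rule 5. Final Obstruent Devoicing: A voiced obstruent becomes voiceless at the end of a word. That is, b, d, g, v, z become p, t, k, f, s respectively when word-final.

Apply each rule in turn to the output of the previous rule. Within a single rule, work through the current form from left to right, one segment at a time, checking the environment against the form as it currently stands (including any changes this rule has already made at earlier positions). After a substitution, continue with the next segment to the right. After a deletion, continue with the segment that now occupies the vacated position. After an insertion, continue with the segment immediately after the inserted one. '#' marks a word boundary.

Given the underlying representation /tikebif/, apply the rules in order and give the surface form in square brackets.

[tsebf]

Rule 1 Velar Fronting: [tikebif] → [tisebif]
Rule 2 Final Vowel Lowering: no change — [tisebif]
Rule 3 Syncope: [tisebif] → [tsebf]
Rule 4 Progressive Voicing Assimilation: [tsebf] → [tsebv]
Rule 5 Final Obstruent Devoicing: [tsebv] → [tsebf]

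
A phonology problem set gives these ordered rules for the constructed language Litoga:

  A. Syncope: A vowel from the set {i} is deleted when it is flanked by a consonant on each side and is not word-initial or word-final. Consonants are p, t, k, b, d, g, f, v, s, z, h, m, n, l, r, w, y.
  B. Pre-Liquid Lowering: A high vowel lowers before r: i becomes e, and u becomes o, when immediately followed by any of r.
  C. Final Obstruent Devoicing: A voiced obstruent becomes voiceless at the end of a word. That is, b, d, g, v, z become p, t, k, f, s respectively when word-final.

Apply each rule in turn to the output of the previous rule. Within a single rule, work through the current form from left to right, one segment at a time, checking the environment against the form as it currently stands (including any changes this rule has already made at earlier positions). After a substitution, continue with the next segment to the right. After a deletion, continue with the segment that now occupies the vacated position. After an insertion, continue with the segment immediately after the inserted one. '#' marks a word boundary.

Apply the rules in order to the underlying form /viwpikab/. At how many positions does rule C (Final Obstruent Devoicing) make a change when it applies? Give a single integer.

A Syncope: [viwpikab] → [vwpkab]
B Pre-Liquid Lowering: no change — [vwpkab]
C Final Obstruent Devoicing: [vwpkab] → [vwpkap]
Rule C changed 1 position(s).

1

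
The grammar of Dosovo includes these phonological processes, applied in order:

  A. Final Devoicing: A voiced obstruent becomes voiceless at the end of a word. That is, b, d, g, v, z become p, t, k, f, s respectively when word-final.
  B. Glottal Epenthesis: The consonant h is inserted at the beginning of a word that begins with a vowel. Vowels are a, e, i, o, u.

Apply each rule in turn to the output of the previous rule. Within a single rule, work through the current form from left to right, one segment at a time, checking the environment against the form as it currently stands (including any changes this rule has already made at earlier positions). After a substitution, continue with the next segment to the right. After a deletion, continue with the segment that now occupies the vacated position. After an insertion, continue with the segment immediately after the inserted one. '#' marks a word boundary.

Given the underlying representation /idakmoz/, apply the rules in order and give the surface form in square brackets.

A Final Devoicing: [idakmoz] → [idakmos]
B Glottal Epenthesis: [idakmos] → [hidakmos]

[hidakmos]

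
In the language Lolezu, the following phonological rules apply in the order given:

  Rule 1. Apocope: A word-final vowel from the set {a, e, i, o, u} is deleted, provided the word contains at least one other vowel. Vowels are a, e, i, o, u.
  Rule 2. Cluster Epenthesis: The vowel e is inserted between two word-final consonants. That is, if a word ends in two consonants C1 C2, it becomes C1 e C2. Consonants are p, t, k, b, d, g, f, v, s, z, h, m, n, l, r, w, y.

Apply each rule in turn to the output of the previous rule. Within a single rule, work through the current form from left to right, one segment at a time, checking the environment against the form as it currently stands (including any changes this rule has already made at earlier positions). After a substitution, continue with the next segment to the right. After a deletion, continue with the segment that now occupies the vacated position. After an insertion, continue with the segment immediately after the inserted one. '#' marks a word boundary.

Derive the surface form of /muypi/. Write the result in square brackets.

Rule 1 Apocope: [muypi] → [muyp]
Rule 2 Cluster Epenthesis: [muyp] → [muyep]

[muyep]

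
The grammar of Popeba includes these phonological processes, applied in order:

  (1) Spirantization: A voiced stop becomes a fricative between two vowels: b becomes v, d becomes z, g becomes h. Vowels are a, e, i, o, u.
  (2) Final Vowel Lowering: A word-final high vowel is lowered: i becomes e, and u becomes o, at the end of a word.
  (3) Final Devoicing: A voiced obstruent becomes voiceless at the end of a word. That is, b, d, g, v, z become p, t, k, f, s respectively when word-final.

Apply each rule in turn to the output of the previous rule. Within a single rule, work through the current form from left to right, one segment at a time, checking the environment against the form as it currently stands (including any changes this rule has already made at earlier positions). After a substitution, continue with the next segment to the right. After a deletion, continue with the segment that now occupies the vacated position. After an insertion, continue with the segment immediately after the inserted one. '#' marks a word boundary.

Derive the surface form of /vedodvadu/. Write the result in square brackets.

(1) Spirantization: [vedodvadu] → [vezodvazu]
(2) Final Vowel Lowering: [vezodvazu] → [vezodvazo]
(3) Final Devoicing: no change — [vezodvazo]

[vezodvazo]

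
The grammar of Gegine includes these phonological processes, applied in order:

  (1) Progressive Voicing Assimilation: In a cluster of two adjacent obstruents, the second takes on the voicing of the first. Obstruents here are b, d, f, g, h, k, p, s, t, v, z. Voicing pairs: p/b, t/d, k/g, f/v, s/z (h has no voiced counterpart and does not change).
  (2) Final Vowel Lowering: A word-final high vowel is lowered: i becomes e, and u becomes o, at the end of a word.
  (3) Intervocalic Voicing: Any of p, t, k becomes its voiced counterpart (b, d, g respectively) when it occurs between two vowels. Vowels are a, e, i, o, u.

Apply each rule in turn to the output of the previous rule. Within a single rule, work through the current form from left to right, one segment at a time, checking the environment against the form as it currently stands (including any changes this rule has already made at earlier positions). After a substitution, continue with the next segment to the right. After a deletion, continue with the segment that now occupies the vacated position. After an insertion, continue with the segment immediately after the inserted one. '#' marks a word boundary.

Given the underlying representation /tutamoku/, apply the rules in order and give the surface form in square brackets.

[tudamogo]

(1) Progressive Voicing Assimilation: no change — [tutamoku]
(2) Final Vowel Lowering: [tutamoku] → [tutamoko]
(3) Intervocalic Voicing: [tutamoko] → [tudamogo]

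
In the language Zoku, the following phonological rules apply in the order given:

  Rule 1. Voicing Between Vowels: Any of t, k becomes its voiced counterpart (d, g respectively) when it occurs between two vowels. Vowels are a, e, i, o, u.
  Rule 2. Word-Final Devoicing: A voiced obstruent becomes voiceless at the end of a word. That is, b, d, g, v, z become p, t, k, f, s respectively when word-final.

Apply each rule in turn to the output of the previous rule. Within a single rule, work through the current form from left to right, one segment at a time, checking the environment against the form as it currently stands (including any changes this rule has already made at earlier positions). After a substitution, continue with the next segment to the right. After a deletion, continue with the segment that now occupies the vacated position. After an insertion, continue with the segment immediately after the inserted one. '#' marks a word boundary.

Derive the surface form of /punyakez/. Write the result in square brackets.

[punyages]

Rule 1 Voicing Between Vowels: [punyakez] → [punyagez]
Rule 2 Word-Final Devoicing: [punyagez] → [punyages]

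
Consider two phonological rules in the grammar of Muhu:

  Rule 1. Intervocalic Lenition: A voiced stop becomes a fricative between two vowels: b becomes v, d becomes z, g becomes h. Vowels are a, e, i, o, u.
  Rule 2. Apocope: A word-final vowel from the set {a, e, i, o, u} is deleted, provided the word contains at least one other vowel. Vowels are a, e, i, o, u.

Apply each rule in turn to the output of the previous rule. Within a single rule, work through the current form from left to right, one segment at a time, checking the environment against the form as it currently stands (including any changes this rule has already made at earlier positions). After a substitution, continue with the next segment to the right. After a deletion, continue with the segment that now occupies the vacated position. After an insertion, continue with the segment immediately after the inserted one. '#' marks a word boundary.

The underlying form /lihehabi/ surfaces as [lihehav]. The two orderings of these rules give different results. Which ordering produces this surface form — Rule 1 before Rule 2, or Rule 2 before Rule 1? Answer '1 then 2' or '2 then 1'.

1 then 2

Order 1 then 2:
  1 Intervocalic Lenition: [lihehabi] → [lihehavi]
  2 Apocope: [lihehavi] → [lihehav]
  result: [lihehav]
Order 2 then 1:
  2 Apocope: [lihehabi] → [lihehab]
  1 Intervocalic Lenition: no change — [lihehab]
  result: [lihehab]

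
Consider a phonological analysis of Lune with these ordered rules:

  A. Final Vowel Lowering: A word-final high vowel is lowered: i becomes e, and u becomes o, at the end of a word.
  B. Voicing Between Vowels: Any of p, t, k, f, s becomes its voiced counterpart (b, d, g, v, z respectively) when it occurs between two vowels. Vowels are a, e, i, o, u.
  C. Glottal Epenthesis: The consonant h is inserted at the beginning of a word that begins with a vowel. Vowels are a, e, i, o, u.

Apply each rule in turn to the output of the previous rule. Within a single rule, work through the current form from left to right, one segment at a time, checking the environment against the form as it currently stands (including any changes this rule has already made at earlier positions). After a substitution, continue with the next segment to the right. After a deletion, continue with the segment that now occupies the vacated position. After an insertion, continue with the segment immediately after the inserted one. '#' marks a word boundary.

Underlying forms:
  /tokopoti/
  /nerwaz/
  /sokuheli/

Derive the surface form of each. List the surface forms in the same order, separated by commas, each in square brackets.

/tokopoti/:
  A Final Vowel Lowering: [tokopoti] → [tokopote]
  B Voicing Between Vowels: [tokopote] → [togobode]
  C Glottal Epenthesis: no change — [togobode]
/nerwaz/:
  A Final Vowel Lowering: no change — [nerwaz]
  B Voicing Between Vowels: no change — [nerwaz]
  C Glottal Epenthesis: no change — [nerwaz]
/sokuheli/:
  A Final Vowel Lowering: [sokuheli] → [sokuhele]
  B Voicing Between Vowels: [sokuhele] → [soguhele]
  C Glottal Epenthesis: no change — [soguhele]

[togobode], [nerwaz], [soguhele]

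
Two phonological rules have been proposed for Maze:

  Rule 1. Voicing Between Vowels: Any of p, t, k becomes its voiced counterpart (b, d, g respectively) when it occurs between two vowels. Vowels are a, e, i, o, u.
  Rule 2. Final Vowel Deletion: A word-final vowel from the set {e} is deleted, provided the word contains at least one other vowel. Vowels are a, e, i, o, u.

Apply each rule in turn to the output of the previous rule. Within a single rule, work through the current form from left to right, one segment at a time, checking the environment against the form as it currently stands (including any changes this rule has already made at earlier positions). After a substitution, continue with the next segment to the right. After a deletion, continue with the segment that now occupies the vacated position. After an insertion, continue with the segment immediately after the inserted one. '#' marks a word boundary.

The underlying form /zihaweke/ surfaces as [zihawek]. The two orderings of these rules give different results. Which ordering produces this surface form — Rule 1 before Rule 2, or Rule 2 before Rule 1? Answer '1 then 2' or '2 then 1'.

Order 1 then 2:
  1 Voicing Between Vowels: [zihaweke] → [zihawege]
  2 Final Vowel Deletion: [zihawege] → [zihaweg]
  result: [zihaweg]
Order 2 then 1:
  2 Final Vowel Deletion: [zihaweke] → [zihawek]
  1 Voicing Between Vowels: no change — [zihawek]
  result: [zihawek]

2 then 1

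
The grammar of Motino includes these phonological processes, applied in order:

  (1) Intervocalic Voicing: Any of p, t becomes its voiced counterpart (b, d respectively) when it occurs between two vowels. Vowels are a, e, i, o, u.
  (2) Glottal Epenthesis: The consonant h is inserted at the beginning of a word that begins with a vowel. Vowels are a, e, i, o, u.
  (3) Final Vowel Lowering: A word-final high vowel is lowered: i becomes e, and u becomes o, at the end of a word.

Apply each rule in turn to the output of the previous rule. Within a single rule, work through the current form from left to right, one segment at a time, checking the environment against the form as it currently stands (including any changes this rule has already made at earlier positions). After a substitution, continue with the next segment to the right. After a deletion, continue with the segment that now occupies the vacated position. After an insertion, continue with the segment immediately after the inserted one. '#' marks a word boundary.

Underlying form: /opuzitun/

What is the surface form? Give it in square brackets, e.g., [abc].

[hobuzidun]

(1) Intervocalic Voicing: [opuzitun] → [obuzidun]
(2) Glottal Epenthesis: [obuzidun] → [hobuzidun]
(3) Final Vowel Lowering: no change — [hobuzidun]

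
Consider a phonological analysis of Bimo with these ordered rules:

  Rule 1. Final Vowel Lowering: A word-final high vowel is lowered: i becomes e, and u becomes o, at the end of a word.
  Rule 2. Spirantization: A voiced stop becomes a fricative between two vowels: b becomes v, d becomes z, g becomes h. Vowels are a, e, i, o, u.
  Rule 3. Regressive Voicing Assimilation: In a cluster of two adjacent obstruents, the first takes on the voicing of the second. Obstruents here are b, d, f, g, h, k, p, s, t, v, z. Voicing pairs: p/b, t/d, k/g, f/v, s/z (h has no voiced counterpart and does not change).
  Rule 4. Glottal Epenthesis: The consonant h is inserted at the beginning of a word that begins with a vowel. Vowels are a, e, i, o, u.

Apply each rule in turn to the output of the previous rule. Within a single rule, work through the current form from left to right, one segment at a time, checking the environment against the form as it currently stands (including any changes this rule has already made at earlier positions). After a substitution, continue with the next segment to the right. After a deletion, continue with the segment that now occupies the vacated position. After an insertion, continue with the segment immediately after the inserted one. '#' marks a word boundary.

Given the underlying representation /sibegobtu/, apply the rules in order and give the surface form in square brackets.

[sivehopto]

Rule 1 Final Vowel Lowering: [sibegobtu] → [sibegobto]
Rule 2 Spirantization: [sibegobto] → [sivehobto]
Rule 3 Regressive Voicing Assimilation: [sivehobto] → [sivehopto]
Rule 4 Glottal Epenthesis: no change — [sivehopto]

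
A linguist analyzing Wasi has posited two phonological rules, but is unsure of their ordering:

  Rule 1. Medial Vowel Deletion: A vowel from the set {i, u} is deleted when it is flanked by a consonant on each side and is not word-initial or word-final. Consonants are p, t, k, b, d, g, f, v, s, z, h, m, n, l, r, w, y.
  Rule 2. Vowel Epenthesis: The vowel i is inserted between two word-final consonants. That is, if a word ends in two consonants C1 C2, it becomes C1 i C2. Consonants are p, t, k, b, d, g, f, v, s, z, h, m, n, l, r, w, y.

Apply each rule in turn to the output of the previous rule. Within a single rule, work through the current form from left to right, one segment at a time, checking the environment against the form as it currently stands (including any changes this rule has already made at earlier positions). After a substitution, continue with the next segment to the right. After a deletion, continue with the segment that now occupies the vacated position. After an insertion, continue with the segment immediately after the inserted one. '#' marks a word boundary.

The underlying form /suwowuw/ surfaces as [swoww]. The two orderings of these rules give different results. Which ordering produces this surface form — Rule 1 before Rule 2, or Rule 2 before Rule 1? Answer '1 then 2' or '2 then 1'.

2 then 1

Order 1 then 2:
  1 Medial Vowel Deletion: [suwowuw] → [swoww]
  2 Vowel Epenthesis: [swoww] → [swowiw]
  result: [swowiw]
Order 2 then 1:
  2 Vowel Epenthesis: no change — [suwowuw]
  1 Medial Vowel Deletion: [suwowuw] → [swoww]
  result: [swoww]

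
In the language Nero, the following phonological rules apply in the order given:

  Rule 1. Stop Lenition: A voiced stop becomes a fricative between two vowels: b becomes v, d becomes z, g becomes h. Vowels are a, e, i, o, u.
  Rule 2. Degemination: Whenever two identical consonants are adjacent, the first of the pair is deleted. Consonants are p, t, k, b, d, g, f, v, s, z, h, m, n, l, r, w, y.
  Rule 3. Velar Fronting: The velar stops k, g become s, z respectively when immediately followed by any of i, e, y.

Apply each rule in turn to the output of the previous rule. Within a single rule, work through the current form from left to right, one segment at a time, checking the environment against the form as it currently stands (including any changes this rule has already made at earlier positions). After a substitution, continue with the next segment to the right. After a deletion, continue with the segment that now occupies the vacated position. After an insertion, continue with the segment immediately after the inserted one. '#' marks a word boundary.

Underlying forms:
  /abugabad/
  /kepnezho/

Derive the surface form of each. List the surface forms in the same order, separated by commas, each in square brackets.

/abugabad/:
  Rule 1 Stop Lenition: [abugabad] → [avuhavad]
  Rule 2 Degemination: no change — [avuhavad]
  Rule 3 Velar Fronting: no change — [avuhavad]
/kepnezho/:
  Rule 1 Stop Lenition: no change — [kepnezho]
  Rule 2 Degemination: no change — [kepnezho]
  Rule 3 Velar Fronting: [kepnezho] → [sepnezho]

[avuhavad], [sepnezho]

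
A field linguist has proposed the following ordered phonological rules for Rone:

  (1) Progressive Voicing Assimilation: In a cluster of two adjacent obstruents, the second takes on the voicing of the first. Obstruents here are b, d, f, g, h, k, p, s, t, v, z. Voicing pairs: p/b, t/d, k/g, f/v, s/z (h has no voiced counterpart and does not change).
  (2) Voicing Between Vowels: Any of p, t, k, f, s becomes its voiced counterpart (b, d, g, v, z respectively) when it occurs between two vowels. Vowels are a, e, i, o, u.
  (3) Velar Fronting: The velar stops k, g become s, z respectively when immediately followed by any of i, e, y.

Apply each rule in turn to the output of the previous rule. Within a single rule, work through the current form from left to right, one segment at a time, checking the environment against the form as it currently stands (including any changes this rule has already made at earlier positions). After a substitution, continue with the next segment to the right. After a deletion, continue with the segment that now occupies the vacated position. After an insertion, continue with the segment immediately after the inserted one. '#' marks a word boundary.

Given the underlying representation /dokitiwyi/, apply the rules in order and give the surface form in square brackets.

(1) Progressive Voicing Assimilation: no change — [dokitiwyi]
(2) Voicing Between Vowels: [dokitiwyi] → [dogidiwyi]
(3) Velar Fronting: [dogidiwyi] → [dozidiwyi]

[dozidiwyi]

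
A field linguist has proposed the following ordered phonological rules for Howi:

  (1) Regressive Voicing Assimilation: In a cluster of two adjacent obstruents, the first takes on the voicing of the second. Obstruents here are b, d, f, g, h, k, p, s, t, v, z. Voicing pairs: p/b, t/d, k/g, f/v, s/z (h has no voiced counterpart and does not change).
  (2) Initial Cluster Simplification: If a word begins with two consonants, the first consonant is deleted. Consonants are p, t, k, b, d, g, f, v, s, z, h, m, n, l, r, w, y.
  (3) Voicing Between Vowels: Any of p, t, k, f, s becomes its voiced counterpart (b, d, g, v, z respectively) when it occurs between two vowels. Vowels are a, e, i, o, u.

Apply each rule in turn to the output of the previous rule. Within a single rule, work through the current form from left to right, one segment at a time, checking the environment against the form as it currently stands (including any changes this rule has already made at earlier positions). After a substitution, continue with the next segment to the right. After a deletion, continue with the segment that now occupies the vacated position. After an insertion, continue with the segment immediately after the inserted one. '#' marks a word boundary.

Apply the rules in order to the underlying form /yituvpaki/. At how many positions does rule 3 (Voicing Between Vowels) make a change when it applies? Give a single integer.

2

(1) Regressive Voicing Assimilation: [yituvpaki] → [yitufpaki]
(2) Initial Cluster Simplification: no change — [yitufpaki]
(3) Voicing Between Vowels: [yitufpaki] → [yidufpagi]
Rule 3 changed 2 position(s).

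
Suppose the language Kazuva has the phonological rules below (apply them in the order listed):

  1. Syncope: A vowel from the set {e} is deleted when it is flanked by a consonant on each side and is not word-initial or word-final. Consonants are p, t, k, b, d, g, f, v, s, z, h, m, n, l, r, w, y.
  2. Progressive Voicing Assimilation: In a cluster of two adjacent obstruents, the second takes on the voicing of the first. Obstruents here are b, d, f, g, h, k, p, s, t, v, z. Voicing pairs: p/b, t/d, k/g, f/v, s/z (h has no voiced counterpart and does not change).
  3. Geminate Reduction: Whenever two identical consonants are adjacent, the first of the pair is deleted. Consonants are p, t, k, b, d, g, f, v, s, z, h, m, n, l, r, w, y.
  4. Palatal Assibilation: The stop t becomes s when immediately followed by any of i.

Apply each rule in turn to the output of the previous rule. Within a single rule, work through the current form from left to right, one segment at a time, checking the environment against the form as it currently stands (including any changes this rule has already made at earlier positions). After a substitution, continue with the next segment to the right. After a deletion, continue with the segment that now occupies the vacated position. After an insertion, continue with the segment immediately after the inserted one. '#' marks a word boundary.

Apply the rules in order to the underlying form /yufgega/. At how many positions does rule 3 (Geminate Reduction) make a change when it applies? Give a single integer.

1

1 Syncope: [yufgega] → [yufgga]
2 Progressive Voicing Assimilation: [yufgga] → [yufkka]
3 Geminate Reduction: [yufkka] → [yufka]
4 Palatal Assibilation: no change — [yufka]
Rule 3 changed 1 position(s).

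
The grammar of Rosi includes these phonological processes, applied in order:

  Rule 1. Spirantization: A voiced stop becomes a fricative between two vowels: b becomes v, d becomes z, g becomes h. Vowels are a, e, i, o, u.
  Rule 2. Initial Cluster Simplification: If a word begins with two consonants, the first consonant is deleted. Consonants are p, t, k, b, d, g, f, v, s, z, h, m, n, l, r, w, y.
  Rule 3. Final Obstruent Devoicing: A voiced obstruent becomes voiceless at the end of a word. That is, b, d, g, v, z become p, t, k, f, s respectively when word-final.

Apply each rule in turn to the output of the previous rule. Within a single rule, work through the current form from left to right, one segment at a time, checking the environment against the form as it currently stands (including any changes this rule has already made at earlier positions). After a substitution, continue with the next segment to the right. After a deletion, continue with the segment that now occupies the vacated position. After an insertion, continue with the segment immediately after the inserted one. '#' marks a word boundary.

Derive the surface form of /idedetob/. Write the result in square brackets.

Rule 1 Spirantization: [idedetob] → [izezetob]
Rule 2 Initial Cluster Simplification: no change — [izezetob]
Rule 3 Final Obstruent Devoicing: [izezetob] → [izezetop]

[izezetop]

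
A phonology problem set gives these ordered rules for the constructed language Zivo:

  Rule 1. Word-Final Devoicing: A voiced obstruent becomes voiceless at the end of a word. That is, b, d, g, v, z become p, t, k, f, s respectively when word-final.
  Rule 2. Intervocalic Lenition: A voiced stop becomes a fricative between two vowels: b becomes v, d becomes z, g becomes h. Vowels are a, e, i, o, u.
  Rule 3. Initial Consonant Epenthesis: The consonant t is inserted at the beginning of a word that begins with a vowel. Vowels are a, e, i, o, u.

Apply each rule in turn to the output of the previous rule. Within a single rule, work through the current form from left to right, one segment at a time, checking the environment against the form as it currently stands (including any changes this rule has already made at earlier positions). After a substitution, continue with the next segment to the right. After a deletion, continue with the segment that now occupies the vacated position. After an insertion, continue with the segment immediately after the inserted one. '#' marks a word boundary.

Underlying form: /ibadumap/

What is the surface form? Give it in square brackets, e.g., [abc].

Rule 1 Word-Final Devoicing: no change — [ibadumap]
Rule 2 Intervocalic Lenition: [ibadumap] → [ivazumap]
Rule 3 Initial Consonant Epenthesis: [ivazumap] → [tivazumap]

[tivazumap]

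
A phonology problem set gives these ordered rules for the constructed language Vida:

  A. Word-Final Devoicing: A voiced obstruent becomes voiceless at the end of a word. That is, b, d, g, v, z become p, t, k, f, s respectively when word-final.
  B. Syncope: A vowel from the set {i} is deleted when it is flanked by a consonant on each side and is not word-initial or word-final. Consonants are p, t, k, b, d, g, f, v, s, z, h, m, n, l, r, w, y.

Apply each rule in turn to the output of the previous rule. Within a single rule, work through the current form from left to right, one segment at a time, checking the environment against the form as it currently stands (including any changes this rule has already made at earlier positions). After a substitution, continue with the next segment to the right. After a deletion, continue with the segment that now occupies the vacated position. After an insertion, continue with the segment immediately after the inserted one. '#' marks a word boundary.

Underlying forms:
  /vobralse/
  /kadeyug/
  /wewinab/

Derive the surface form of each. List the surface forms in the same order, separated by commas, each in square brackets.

[vobralse], [kadeyuk], [wewnap]

/vobralse/:
  A Word-Final Devoicing: no change — [vobralse]
  B Syncope: no change — [vobralse]
/kadeyug/:
  A Word-Final Devoicing: [kadeyug] → [kadeyuk]
  B Syncope: no change — [kadeyuk]
/wewinab/:
  A Word-Final Devoicing: [wewinab] → [wewinap]
  B Syncope: [wewinap] → [wewnap]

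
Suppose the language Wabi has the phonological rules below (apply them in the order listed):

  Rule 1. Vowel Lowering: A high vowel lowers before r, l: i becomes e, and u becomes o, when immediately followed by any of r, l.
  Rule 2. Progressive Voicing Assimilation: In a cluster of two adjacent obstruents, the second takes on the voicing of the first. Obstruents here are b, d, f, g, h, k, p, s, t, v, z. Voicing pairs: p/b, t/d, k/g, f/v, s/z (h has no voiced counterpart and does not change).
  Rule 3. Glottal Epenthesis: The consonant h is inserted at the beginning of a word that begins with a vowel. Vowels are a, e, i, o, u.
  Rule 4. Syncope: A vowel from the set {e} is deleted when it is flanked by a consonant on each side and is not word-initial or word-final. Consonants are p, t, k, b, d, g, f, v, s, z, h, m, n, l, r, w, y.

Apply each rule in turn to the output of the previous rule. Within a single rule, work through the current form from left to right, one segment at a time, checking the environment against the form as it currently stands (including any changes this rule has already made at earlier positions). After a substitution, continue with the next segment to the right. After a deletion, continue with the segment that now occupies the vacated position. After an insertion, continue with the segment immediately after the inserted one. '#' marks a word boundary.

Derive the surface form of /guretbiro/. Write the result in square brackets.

Rule 1 Vowel Lowering: [guretbiro] → [goretbero]
Rule 2 Progressive Voicing Assimilation: [goretbero] → [goretpero]
Rule 3 Glottal Epenthesis: no change — [goretpero]
Rule 4 Syncope: [goretpero] → [gortpro]

[gortpro]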